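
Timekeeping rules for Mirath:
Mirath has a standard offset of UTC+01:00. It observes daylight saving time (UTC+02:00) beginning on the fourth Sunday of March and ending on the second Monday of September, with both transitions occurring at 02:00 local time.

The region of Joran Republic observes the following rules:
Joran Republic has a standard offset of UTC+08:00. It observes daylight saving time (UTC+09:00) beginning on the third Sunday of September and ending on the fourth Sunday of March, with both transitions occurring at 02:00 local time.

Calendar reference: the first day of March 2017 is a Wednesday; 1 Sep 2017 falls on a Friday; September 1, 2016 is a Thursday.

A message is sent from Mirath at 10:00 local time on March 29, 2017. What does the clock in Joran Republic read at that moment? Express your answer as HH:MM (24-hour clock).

16:00

1 March 2017 is a Wednesday, so the first Sunday is March 5 and the fourth is March 26.
1 September 2017 is a Friday, so the first Monday is September 4 and the second is September 11.
March 29, 2017 falls between 26 March and 11 September, so daylight saving is in effect and Mirath is at UTC+02:00.
10:00 Mirath − 2h = 08:00 UTC.
1 September 2016 is a Thursday, so the first Sunday is September 4 and the third is September 18.
1 March 2017 is a Wednesday, so the first Sunday is March 5 and the fourth is March 26.
At the standard offset (UTC+08:00), 08:00 UTC + 8h = 16:00 Joran Republic standard time.
The standard-time date in Joran Republic, March 29, 2017, is outside the daylight-saving period (18 September 2016 – 26 March 2017), so Joran Republic is on standard time, UTC+08:00.
08:00 UTC + 8h = 16:00 Joran Republic.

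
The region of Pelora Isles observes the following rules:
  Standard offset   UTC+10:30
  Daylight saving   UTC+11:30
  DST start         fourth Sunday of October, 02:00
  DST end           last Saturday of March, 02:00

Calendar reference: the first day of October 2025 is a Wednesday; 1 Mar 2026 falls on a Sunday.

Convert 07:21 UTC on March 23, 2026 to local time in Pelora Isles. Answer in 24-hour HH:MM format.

18:51

1 October 2025 is a Wednesday, so the first Sunday is October 5 and the fourth is October 26.
1 March 2026 is a Sunday, so Saturdays fall on 7, 14, 21, 28; the last is March 28.
At the standard offset (UTC+10:30), 07:21 UTC + 10h30m = 17:51 Pelora Isles standard time.
The standard-time date in Pelora Isles, March 23, 2026, lies within the daylight-saving period (26 October 2025 – 28 March 2026), so Pelora Isles is on daylight time, UTC+11:30.
07:21 UTC + 11h30m = 18:51 local.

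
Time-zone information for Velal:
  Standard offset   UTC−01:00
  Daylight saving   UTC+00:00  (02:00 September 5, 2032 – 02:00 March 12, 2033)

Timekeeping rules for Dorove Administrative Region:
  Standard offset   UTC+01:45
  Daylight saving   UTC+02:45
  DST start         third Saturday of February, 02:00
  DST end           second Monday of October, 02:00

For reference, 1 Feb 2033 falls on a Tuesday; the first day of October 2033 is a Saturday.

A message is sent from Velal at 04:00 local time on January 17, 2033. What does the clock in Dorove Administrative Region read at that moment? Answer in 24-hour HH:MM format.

Daylight saving runs 5 September 2032 – 12 March 2033; January 17, 2033 is inside that window, so Velal is at UTC+00:00.
04:00 Velal − 0h = 04:00 UTC.
1 February 2033 is a Tuesday, so the first Saturday is February 5 and the third is February 19.
1 October 2033 is a Saturday, so the first Monday is October 3 and the second is October 10.
At the standard offset (UTC+01:45), 04:00 UTC + 1h45m = 05:45 Dorove Administrative Region standard time.
The standard-time date in Dorove Administrative Region, January 17, 2033, does not fall between 19 February and 10 October, so daylight saving is not in effect and Dorove Administrative Region is at UTC+01:45.
04:00 UTC + 1h45m = 05:45 Dorove Administrative Region.

05:45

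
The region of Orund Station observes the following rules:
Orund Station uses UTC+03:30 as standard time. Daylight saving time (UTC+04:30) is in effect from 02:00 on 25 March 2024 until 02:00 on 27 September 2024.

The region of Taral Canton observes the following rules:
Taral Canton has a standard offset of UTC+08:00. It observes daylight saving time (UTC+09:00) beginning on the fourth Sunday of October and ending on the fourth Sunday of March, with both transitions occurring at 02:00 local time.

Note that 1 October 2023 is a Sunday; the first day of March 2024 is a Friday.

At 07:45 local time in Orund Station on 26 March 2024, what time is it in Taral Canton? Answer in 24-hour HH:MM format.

11:15

26 March 2024 lies within the daylight-saving period (25 March – 27 September), so Orund Station is on daylight time, UTC+04:30.
07:45 Orund Station − 4h30m = 03:15 UTC.
1 October 2023 is a Sunday, so the first Sunday is October 1 and the fourth is October 22.
1 March 2024 is a Friday, so the first Sunday is March 3 and the fourth is March 24.
At the standard offset (UTC+08:00), 03:15 UTC + 8h = 11:15 Taral Canton standard time.
The standard-time date in Taral Canton, 26 March 2024, does not fall between 22 October 2023 and 24 March 2024, so daylight saving is not in effect and Taral Canton is at UTC+08:00.
03:15 UTC + 8h = 11:15 Taral Canton.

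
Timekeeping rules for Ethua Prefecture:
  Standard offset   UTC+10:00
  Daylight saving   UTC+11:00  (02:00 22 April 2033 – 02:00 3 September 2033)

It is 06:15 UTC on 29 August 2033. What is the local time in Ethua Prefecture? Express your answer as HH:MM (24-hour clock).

At the standard offset (UTC+10:00), 06:15 UTC + 10h = 16:15 Ethua Prefecture standard time.
The standard-time date in Ethua Prefecture, 29 August 2033, lies within the daylight-saving period (22 April – 3 September), so Ethua Prefecture is on daylight time, UTC+11:00.
06:15 UTC + 11h = 17:15 local.

17:15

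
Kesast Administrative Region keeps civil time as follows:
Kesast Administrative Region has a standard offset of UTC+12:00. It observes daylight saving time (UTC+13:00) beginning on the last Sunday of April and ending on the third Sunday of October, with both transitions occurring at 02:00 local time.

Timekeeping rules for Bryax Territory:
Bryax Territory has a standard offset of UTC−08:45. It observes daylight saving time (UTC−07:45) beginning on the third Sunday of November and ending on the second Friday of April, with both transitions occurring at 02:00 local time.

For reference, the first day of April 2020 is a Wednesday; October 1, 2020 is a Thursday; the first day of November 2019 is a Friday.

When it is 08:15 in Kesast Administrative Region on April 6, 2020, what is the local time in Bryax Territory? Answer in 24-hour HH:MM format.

1 April 2020 is a Wednesday, so Sundays fall on 5, 12, 19, 26; the last is April 26.
1 October 2020 is a Thursday, so the first Sunday is October 4 and the third is October 18.
April 6, 2020 does not fall between 26 April and 18 October, so daylight saving is not in effect and Kesast Administrative Region is at UTC+12:00.
08:15 Kesast Administrative Region − 12h = 20:15 UTC (rolling into the previous day, 5 April 2020).
1 November 2019 is a Friday, so the first Sunday is November 3 and the third is November 17.
1 April 2020 is a Wednesday, so the first Friday is April 3 and the second is April 10.
At the standard offset (UTC−08:45), 20:15 UTC − 8h45m = 11:30 Bryax Territory standard time.
The standard-time date in Bryax Territory, April 5, 2020, lies within the daylight-saving period (17 November 2019 – 10 April 2020), so Bryax Territory is on daylight time, UTC−07:45.
20:15 UTC − 7h45m = 12:30 Bryax Territory.

12:30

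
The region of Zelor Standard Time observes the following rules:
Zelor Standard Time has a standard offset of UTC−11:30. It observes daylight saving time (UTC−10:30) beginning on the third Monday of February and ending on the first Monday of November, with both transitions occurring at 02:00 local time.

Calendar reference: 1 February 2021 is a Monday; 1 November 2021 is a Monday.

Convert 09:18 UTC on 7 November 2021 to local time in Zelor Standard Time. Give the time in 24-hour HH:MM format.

21:48

1 February 2021 is a Monday, so the first Monday is February 1 and the third is February 15.
1 November 2021 is a Monday, so the first Monday is November 1.
At the standard offset (UTC−11:30), 09:18 UTC − 11h30m = 21:48 Zelor Standard Time standard time (rolling into the previous day, 6 November 2021).
The standard-time date in Zelor Standard Time, 6 November 2021, is outside the daylight-saving period (15 February – 1 November), so Zelor Standard Time is on standard time, UTC−11:30.
09:18 UTC − 11h30m = 21:48 local (rolling into the previous day, 6 November 2021).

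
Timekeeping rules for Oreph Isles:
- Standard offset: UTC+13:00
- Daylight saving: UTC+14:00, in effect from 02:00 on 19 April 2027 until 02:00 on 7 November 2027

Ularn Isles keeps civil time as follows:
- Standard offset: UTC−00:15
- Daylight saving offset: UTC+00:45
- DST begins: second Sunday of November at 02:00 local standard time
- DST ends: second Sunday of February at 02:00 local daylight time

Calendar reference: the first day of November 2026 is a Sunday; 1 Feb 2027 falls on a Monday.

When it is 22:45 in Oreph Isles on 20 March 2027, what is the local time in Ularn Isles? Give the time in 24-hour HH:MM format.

Daylight saving runs 19 April – 7 November; 20 March 2027 is outside that window, so Oreph Isles is on standard time at UTC+13:00.
22:45 Oreph Isles − 13h = 09:45 UTC.
1 November 2026 is a Sunday, so the first Sunday is November 1 and the second is November 8.
1 February 2027 is a Monday, so the first Sunday is February 7 and the second is February 14.
At the standard offset (UTC−00:15), 09:45 UTC − 0h15m = 09:30 Ularn Isles standard time.
Daylight saving runs 8 November 2026 – 14 February 2027; the standard-time date in Ularn Isles, 20 March 2027, is outside that window, so Ularn Isles is on standard time at UTC−00:15.
09:45 UTC − 0h15m = 09:30 Ularn Isles.

09:30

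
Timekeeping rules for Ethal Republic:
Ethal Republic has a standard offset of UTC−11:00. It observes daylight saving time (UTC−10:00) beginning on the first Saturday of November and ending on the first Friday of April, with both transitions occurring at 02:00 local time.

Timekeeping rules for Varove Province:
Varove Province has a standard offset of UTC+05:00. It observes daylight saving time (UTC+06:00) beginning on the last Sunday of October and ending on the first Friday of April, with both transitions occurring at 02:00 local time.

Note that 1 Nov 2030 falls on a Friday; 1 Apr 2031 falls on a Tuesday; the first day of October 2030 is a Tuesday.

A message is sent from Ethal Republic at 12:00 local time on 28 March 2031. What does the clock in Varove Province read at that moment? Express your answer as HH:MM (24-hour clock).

04:00

1 November 2030 is a Friday, so the first Saturday is November 2.
1 April 2031 is a Tuesday, so the first Friday is April 4.
28 March 2031 falls between 2 November 2030 and 4 April 2031, so daylight saving is in effect and Ethal Republic is at UTC−10:00.
12:00 Ethal Republic + 10h = 22:00 UTC.
1 October 2030 is a Tuesday, so Sundays fall on 6, 13, 20, 27; the last is October 27.
1 April 2031 is a Tuesday, so the first Friday is April 4.
At the standard offset (UTC+05:00), 22:00 UTC + 5h = 03:00 Varove Province standard time (rolling into the next day, 29 March 2031).
The standard-time date in Varove Province, 29 March 2031, lies within the daylight-saving period (27 October 2030 – 4 April 2031), so Varove Province is on daylight time, UTC+06:00.
22:00 UTC + 6h = 04:00 Varove Province (rolling into the next day, 29 March 2031).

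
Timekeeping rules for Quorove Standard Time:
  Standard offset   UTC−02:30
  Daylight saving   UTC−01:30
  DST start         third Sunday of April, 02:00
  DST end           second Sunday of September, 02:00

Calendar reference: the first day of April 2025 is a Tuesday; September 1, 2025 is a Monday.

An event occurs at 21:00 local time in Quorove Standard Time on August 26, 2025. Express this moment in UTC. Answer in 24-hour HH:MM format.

22:30

1 April 2025 is a Tuesday, so the first Sunday is April 6 and the third is April 20.
1 September 2025 is a Monday, so the first Sunday is September 7 and the second is September 14.
August 26, 2025 lies within the daylight-saving period (20 April – 14 September), so Quorove Standard Time is on daylight time, UTC−01:30.
21:00 local + 1h30m = 22:30 UTC.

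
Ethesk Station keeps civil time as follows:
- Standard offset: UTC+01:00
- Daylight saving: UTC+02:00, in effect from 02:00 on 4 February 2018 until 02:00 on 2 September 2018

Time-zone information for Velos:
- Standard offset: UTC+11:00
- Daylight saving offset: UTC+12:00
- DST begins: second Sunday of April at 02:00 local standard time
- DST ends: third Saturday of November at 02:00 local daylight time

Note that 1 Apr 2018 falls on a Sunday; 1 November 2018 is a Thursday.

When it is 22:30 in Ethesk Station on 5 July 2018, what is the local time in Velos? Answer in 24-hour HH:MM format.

08:30

5 July 2018 lies within the daylight-saving period (4 February – 2 September), so Ethesk Station is on daylight time, UTC+02:00.
22:30 Ethesk Station − 2h = 20:30 UTC.
1 April 2018 is a Sunday, so the first Sunday is April 1 and the second is April 8.
1 November 2018 is a Thursday, so the first Saturday is November 3 and the third is November 17.
At the standard offset (UTC+11:00), 20:30 UTC + 11h = 07:30 Velos standard time (rolling into the next day, 6 July 2018).
The standard-time date in Velos, 6 July 2018, falls between 8 April and 17 November, so daylight saving is in effect and Velos is at UTC+12:00.
20:30 UTC + 12h = 08:30 Velos (rolling into the next day, 6 July 2018).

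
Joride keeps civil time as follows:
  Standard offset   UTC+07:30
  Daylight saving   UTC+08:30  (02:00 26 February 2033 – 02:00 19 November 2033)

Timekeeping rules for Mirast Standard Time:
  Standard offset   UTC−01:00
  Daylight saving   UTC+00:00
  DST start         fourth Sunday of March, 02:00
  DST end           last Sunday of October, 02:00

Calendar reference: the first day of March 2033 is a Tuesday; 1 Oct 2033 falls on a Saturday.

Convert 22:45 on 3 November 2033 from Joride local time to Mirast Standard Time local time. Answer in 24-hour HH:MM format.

Daylight saving runs 26 February – 19 November; 3 November 2033 is inside that window, so Joride is at UTC+08:30.
22:45 Joride − 8h30m = 14:15 UTC.
1 March 2033 is a Tuesday, so the first Sunday is March 6 and the fourth is March 27.
1 October 2033 is a Saturday, so Sundays fall on 2, 9, 16, 23, 30; the last is October 30.
At the standard offset (UTC−01:00), 14:15 UTC − 1h = 13:15 Mirast Standard Time standard time.
Daylight saving runs 27 March – 30 October; the standard-time date in Mirast Standard Time, 3 November 2033, is outside that window, so Mirast Standard Time is on standard time at UTC−01:00.
14:15 UTC − 1h = 13:15 Mirast Standard Time.

13:15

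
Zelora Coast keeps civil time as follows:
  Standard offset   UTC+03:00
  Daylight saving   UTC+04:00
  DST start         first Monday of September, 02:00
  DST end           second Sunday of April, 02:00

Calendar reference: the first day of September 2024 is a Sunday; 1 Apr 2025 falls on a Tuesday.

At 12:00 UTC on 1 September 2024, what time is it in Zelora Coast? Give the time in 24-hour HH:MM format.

15:00

1 September 2024 is a Sunday, so the first Monday is September 2.
1 April 2025 is a Tuesday, so the first Sunday is April 6 and the second is April 13.
At the standard offset (UTC+03:00), 12:00 UTC + 3h = 15:00 Zelora Coast standard time.
The standard-time date in Zelora Coast, 1 September 2024, is outside the daylight-saving period (2 September 2024 – 13 April 2025), so Zelora Coast is on standard time, UTC+03:00.
12:00 UTC + 3h = 15:00 local.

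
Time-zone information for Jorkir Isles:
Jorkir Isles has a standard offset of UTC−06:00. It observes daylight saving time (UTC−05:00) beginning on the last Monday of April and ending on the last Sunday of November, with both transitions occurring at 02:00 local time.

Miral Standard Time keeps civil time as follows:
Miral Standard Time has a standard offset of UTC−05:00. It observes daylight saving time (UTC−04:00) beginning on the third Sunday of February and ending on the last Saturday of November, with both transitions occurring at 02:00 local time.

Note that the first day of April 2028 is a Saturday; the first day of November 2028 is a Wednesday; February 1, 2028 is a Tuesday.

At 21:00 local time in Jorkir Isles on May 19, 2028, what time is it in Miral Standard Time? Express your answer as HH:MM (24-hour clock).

22:00

1 April 2028 is a Saturday, so Mondays fall on 3, 10, 17, 24; the last is April 24.
1 November 2028 is a Wednesday, so Sundays fall on 5, 12, 19, 26; the last is November 26.
May 19, 2028 falls between 24 April and 26 November, so daylight saving is in effect and Jorkir Isles is at UTC−05:00.
21:00 Jorkir Isles + 5h = 02:00 UTC (rolling into the next day, 20 May 2028).
1 February 2028 is a Tuesday, so the first Sunday is February 6 and the third is February 20.
1 November 2028 is a Wednesday, so Saturdays fall on 4, 11, 18, 25; the last is November 25.
At the standard offset (UTC−05:00), 02:00 UTC − 5h = 21:00 Miral Standard Time standard time (rolling into the previous day, 19 May 2028).
The standard-time date in Miral Standard Time, May 19, 2028, falls between 20 February and 25 November, so daylight saving is in effect and Miral Standard Time is at UTC−04:00.
02:00 UTC − 4h = 22:00 Miral Standard Time (rolling into the previous day, 19 May 2028).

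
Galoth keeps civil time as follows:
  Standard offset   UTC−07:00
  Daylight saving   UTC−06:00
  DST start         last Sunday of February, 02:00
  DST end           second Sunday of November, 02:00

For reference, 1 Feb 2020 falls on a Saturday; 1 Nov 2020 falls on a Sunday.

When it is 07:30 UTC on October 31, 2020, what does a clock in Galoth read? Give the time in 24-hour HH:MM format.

01:30

1 February 2020 is a Saturday, so Sundays fall on 2, 9, 16, 23; the last is February 23.
1 November 2020 is a Sunday, so the first Sunday is November 1 and the second is November 8.
At the standard offset (UTC−07:00), 07:30 UTC − 7h = 00:30 Galoth standard time.
Daylight saving runs 23 February – 8 November; the standard-time date in Galoth, October 31, 2020, is inside that window, so Galoth is at UTC−06:00.
07:30 UTC − 6h = 01:30 local.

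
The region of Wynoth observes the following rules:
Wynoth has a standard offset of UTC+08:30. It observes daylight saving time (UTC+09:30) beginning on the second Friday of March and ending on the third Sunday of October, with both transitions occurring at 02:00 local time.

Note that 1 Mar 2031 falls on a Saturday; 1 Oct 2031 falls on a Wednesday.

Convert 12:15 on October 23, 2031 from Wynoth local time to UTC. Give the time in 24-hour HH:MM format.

1 March 2031 is a Saturday, so the first Friday is March 7 and the second is March 14.
1 October 2031 is a Wednesday, so the first Sunday is October 5 and the third is October 19.
October 23, 2031 is outside the daylight-saving period (14 March – 19 October), so Wynoth is on standard time, UTC+08:30.
12:15 local − 8h30m = 03:45 UTC.

03:45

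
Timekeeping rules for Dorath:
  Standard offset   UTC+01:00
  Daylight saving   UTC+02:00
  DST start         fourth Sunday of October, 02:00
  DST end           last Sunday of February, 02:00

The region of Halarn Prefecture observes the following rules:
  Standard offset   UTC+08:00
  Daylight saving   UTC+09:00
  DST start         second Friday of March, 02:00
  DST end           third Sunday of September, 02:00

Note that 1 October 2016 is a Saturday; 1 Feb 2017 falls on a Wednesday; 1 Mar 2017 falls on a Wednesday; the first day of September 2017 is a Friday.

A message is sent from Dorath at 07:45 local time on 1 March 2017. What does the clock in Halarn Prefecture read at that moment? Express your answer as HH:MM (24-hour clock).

14:45

1 October 2016 is a Saturday, so the first Sunday is October 2 and the fourth is October 23.
1 February 2017 is a Wednesday, so Sundays fall on 5, 12, 19, 26; the last is February 26.
1 March 2017 is outside the daylight-saving period (23 October 2016 – 26 February 2017), so Dorath is on standard time, UTC+01:00.
07:45 Dorath − 1h = 06:45 UTC.
1 March 2017 is a Wednesday, so the first Friday is March 3 and the second is March 10.
1 September 2017 is a Friday, so the first Sunday is September 3 and the third is September 17.
At the standard offset (UTC+08:00), 06:45 UTC + 8h = 14:45 Halarn Prefecture standard time.
The standard-time date in Halarn Prefecture, 1 March 2017, is outside the daylight-saving period (10 March – 17 September), so Halarn Prefecture is on standard time, UTC+08:00.
06:45 UTC + 8h = 14:45 Halarn Prefecture.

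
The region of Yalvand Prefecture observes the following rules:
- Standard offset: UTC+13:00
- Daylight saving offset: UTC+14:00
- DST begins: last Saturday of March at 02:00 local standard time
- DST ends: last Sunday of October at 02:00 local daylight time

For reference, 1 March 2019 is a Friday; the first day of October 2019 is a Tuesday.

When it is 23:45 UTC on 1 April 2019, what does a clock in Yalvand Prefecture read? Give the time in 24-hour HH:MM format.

13:45

1 March 2019 is a Friday, so Saturdays fall on 2, 9, 16, 23, 30; the last is March 30.
1 October 2019 is a Tuesday, so Sundays fall on 6, 13, 20, 27; the last is October 27.
At the standard offset (UTC+13:00), 23:45 UTC + 13h = 12:45 Yalvand Prefecture standard time (rolling into the next day, 2 April 2019).
The standard-time date in Yalvand Prefecture, 2 April 2019, falls between 30 March and 27 October, so daylight saving is in effect and Yalvand Prefecture is at UTC+14:00.
23:45 UTC + 14h = 13:45 local (rolling into the next day, 2 April 2019).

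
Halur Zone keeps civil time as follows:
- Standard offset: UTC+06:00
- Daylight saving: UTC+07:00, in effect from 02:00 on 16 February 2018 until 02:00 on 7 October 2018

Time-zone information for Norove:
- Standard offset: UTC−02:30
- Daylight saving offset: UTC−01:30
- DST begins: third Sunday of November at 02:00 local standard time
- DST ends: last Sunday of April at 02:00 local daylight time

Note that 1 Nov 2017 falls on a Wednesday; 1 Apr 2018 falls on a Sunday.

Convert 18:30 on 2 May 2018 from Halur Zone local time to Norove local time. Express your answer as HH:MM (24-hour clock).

2 May 2018 lies within the daylight-saving period (16 February – 7 October), so Halur Zone is on daylight time, UTC+07:00.
18:30 Halur Zone − 7h = 11:30 UTC.
1 November 2017 is a Wednesday, so the first Sunday is November 5 and the third is November 19.
1 April 2018 is a Sunday, so Sundays fall on 1, 8, 15, 22, 29; the last is April 29.
At the standard offset (UTC−02:30), 11:30 UTC − 2h30m = 09:00 Norove standard time.
The standard-time date in Norove, 2 May 2018, does not fall between 19 November 2017 and 29 April 2018, so daylight saving is not in effect and Norove is at UTC−02:30.
11:30 UTC − 2h30m = 09:00 Norove.

09:00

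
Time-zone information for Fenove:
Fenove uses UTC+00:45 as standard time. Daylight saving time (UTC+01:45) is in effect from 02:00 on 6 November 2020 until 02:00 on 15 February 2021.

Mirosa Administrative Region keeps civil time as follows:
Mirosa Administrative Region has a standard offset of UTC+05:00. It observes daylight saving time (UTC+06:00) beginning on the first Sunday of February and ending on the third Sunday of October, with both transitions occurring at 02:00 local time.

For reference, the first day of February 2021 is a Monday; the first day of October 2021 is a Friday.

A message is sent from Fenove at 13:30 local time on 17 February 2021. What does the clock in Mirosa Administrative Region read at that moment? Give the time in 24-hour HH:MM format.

18:45

17 February 2021 does not fall between 6 November 2020 and 15 February 2021, so daylight saving is not in effect and Fenove is at UTC+00:45.
13:30 Fenove − 0h45m = 12:45 UTC.
1 February 2021 is a Monday, so the first Sunday is February 7.
1 October 2021 is a Friday, so the first Sunday is October 3 and the third is October 17.
At the standard offset (UTC+05:00), 12:45 UTC + 5h = 17:45 Mirosa Administrative Region standard time.
Daylight saving runs 7 February – 17 October; the standard-time date in Mirosa Administrative Region, 17 February 2021, is inside that window, so Mirosa Administrative Region is at UTC+06:00.
12:45 UTC + 6h = 18:45 Mirosa Administrative Region.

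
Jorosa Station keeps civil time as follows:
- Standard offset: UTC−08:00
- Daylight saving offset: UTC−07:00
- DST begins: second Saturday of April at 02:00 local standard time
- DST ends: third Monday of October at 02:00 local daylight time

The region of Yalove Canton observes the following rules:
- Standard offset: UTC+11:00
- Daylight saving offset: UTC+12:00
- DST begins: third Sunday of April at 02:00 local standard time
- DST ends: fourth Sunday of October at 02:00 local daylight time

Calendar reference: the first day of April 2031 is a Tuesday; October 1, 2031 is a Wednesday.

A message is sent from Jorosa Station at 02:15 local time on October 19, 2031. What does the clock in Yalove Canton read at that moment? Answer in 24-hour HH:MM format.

21:15

1 April 2031 is a Tuesday, so the first Saturday is April 5 and the second is April 12.
1 October 2031 is a Wednesday, so the first Monday is October 6 and the third is October 20.
October 19, 2031 lies within the daylight-saving period (12 April – 20 October), so Jorosa Station is on daylight time, UTC−07:00.
02:15 Jorosa Station + 7h = 09:15 UTC.
1 April 2031 is a Tuesday, so the first Sunday is April 6 and the third is April 20.
1 October 2031 is a Wednesday, so the first Sunday is October 5 and the fourth is October 26.
At the standard offset (UTC+11:00), 09:15 UTC + 11h = 20:15 Yalove Canton standard time.
Daylight saving runs 20 April – 26 October; the standard-time date in Yalove Canton, October 19, 2031, is inside that window, so Yalove Canton is at UTC+12:00.
09:15 UTC + 12h = 21:15 Yalove Canton.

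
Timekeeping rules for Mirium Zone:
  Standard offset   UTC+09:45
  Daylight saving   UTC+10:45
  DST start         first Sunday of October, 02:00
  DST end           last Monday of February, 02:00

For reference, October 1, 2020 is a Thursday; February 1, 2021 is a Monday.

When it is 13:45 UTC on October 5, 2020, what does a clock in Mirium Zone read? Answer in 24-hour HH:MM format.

00:30

1 October 2020 is a Thursday, so the first Sunday is October 4.
1 February 2021 is a Monday, so Mondays fall on 1, 8, 15, 22; the last is February 22.
At the standard offset (UTC+09:45), 13:45 UTC + 9h45m = 23:30 Mirium Zone standard time.
Daylight saving runs 4 October 2020 – 22 February 2021; the standard-time date in Mirium Zone, October 5, 2020, is inside that window, so Mirium Zone is at UTC+10:45.
13:45 UTC + 10h45m = 00:30 local (rolling into the next day, 6 October 2020).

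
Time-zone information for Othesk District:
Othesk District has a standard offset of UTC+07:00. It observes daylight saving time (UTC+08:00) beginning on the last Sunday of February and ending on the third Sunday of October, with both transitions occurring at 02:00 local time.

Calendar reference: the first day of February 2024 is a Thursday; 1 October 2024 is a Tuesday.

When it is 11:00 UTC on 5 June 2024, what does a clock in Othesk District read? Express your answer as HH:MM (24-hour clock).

1 February 2024 is a Thursday, so Sundays fall on 4, 11, 18, 25; the last is February 25.
1 October 2024 is a Tuesday, so the first Sunday is October 6 and the third is October 20.
At the standard offset (UTC+07:00), 11:00 UTC + 7h = 18:00 Othesk District standard time.
The standard-time date in Othesk District, 5 June 2024, lies within the daylight-saving period (25 February – 20 October), so Othesk District is on daylight time, UTC+08:00.
11:00 UTC + 8h = 19:00 local.

19:00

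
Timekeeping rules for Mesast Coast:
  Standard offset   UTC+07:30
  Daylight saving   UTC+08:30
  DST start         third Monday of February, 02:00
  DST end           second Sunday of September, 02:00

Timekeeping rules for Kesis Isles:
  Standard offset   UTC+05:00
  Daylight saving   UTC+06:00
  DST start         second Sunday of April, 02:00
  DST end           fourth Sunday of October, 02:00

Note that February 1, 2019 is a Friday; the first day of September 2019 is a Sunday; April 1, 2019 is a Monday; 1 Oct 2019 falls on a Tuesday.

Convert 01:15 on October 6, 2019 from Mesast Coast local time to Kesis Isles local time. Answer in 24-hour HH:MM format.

1 February 2019 is a Friday, so the first Monday is February 4 and the third is February 18.
1 September 2019 is a Sunday, so the first Sunday is September 1 and the second is September 8.
October 6, 2019 is outside the daylight-saving period (18 February – 8 September), so Mesast Coast is on standard time, UTC+07:30.
01:15 Mesast Coast − 7h30m = 17:45 UTC (rolling into the previous day, 5 October 2019).
1 April 2019 is a Monday, so the first Sunday is April 7 and the second is April 14.
1 October 2019 is a Tuesday, so the first Sunday is October 6 and the fourth is October 27.
At the standard offset (UTC+05:00), 17:45 UTC + 5h = 22:45 Kesis Isles standard time.
Daylight saving runs 14 April – 27 October; the standard-time date in Kesis Isles, October 5, 2019, is inside that window, so Kesis Isles is at UTC+06:00.
17:45 UTC + 6h = 23:45 Kesis Isles.

23:45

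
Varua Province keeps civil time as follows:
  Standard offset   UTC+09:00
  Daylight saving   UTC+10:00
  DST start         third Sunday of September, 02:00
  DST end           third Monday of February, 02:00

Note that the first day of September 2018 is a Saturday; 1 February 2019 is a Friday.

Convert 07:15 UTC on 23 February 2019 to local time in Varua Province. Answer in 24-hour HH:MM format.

16:15

1 September 2018 is a Saturday, so the first Sunday is September 2 and the third is September 16.
1 February 2019 is a Friday, so the first Monday is February 4 and the third is February 18.
At the standard offset (UTC+09:00), 07:15 UTC + 9h = 16:15 Varua Province standard time.
The standard-time date in Varua Province, 23 February 2019, does not fall between 16 September 2018 and 18 February 2019, so daylight saving is not in effect and Varua Province is at UTC+09:00.
07:15 UTC + 9h = 16:15 local.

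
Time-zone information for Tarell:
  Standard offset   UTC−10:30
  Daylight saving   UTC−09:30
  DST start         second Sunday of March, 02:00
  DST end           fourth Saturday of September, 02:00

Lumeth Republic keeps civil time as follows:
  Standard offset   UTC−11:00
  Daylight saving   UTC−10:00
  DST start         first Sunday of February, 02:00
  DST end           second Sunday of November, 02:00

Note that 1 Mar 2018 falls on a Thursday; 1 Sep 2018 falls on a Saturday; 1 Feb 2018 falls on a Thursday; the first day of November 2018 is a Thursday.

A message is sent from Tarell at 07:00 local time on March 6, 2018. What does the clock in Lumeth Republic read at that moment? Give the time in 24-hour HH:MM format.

07:30

1 March 2018 is a Thursday, so the first Sunday is March 4 and the second is March 11.
1 September 2018 is a Saturday, so the first Saturday is September 1 and the fourth is September 22.
Daylight saving runs 11 March – 22 September; March 6, 2018 is outside that window, so Tarell is on standard time at UTC−10:30.
07:00 Tarell + 10h30m = 17:30 UTC.
1 February 2018 is a Thursday, so the first Sunday is February 4.
1 November 2018 is a Thursday, so the first Sunday is November 4 and the second is November 11.
At the standard offset (UTC−11:00), 17:30 UTC − 11h = 06:30 Lumeth Republic standard time.
Daylight saving runs 4 February – 11 November; the standard-time date in Lumeth Republic, March 6, 2018, is inside that window, so Lumeth Republic is at UTC−10:00.
17:30 UTC − 10h = 07:30 Lumeth Republic.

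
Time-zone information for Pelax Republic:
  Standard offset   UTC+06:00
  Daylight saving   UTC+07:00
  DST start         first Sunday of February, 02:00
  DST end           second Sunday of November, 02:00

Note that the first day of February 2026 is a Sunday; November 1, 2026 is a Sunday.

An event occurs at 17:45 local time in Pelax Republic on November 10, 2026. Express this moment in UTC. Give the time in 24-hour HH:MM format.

1 February 2026 is a Sunday, so the first Sunday is February 1.
1 November 2026 is a Sunday, so the first Sunday is November 1 and the second is November 8.
November 10, 2026 is outside the daylight-saving period (1 February – 8 November), so Pelax Republic is on standard time, UTC+06:00.
17:45 local − 6h = 11:45 UTC.

11:45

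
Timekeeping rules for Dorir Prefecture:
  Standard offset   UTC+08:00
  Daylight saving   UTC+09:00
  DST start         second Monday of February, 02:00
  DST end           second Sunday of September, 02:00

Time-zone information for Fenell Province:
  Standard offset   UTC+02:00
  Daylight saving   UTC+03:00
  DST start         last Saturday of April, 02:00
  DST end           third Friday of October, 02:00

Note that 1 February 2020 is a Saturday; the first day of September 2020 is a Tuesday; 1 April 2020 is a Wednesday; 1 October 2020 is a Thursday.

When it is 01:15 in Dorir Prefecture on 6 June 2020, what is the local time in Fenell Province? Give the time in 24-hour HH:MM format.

19:15

1 February 2020 is a Saturday, so the first Monday is February 3 and the second is February 10.
1 September 2020 is a Tuesday, so the first Sunday is September 6 and the second is September 13.
6 June 2020 falls between 10 February and 13 September, so daylight saving is in effect and Dorir Prefecture is at UTC+09:00.
01:15 Dorir Prefecture − 9h = 16:15 UTC (rolling into the previous day, 5 June 2020).
1 April 2020 is a Wednesday, so Saturdays fall on 4, 11, 18, 25; the last is April 25.
1 October 2020 is a Thursday, so the first Friday is October 2 and the third is October 16.
At the standard offset (UTC+02:00), 16:15 UTC + 2h = 18:15 Fenell Province standard time.
Daylight saving runs 25 April – 16 October; the standard-time date in Fenell Province, 5 June 2020, is inside that window, so Fenell Province is at UTC+03:00.
16:15 UTC + 3h = 19:15 Fenell Province.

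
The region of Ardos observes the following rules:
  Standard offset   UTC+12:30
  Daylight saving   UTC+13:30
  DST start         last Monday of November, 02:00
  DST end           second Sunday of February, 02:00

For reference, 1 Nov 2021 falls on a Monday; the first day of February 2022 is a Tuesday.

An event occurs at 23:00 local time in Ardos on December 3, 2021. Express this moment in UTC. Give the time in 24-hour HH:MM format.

09:30

1 November 2021 is a Monday, so Mondays fall on 1, 8, 15, 22, 29; the last is November 29.
1 February 2022 is a Tuesday, so the first Sunday is February 6 and the second is February 13.
December 3, 2021 lies within the daylight-saving period (29 November 2021 – 13 February 2022), so Ardos is on daylight time, UTC+13:30.
23:00 local − 13h30m = 09:30 UTC.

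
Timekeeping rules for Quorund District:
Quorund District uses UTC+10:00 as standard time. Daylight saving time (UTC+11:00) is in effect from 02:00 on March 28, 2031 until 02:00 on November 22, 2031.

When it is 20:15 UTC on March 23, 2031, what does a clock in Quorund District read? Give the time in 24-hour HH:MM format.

At the standard offset (UTC+10:00), 20:15 UTC + 10h = 06:15 Quorund District standard time (rolling into the next day, 24 March 2031).
The standard-time date in Quorund District, March 24, 2031, does not fall between 28 March and 22 November, so daylight saving is not in effect and Quorund District is at UTC+10:00.
20:15 UTC + 10h = 06:15 local (rolling into the next day, 24 March 2031).

06:15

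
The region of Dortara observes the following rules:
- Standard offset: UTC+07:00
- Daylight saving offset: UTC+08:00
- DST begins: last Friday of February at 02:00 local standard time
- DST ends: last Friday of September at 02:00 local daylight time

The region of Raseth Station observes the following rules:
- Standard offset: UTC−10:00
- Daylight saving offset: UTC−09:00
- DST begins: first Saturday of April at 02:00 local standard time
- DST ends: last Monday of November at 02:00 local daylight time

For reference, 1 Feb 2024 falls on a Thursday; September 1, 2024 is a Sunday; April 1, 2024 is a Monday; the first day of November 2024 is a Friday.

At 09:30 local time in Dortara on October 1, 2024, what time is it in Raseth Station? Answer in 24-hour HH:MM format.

1 February 2024 is a Thursday, so Fridays fall on 2, 9, 16, 23; the last is February 23.
1 September 2024 is a Sunday, so Fridays fall on 6, 13, 20, 27; the last is September 27.
October 1, 2024 does not fall between 23 February and 27 September, so daylight saving is not in effect and Dortara is at UTC+07:00.
09:30 Dortara − 7h = 02:30 UTC.
1 April 2024 is a Monday, so the first Saturday is April 6.
1 November 2024 is a Friday, so Mondays fall on 4, 11, 18, 25; the last is November 25.
At the standard offset (UTC−10:00), 02:30 UTC − 10h = 16:30 Raseth Station standard time (rolling into the previous day, 30 September 2024).
The standard-time date in Raseth Station, September 30, 2024, lies within the daylight-saving period (6 April – 25 November), so Raseth Station is on daylight time, UTC−09:00.
02:30 UTC − 9h = 17:30 Raseth Station (rolling into the previous day, 30 September 2024).

17:30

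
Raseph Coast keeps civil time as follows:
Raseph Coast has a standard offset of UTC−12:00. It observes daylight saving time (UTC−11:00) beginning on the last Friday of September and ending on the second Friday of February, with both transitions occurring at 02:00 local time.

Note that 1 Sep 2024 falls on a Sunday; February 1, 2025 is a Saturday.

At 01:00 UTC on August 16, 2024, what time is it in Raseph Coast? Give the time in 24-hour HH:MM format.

13:00

1 September 2024 is a Sunday, so Fridays fall on 6, 13, 20, 27; the last is September 27.
1 February 2025 is a Saturday, so the first Friday is February 7 and the second is February 14.
At the standard offset (UTC−12:00), 01:00 UTC − 12h = 13:00 Raseph Coast standard time (rolling into the previous day, 15 August 2024).
The standard-time date in Raseph Coast, August 15, 2024, is outside the daylight-saving period (27 September 2024 – 14 February 2025), so Raseph Coast is on standard time, UTC−12:00.
01:00 UTC − 12h = 13:00 local (rolling into the previous day, 15 August 2024).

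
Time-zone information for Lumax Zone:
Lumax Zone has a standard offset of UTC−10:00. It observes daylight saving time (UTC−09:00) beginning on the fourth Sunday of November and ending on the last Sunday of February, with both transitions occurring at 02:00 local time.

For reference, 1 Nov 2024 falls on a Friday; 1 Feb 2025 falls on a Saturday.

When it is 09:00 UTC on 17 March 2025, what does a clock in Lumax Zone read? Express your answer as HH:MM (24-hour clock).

1 November 2024 is a Friday, so the first Sunday is November 3 and the fourth is November 24.
1 February 2025 is a Saturday, so Sundays fall on 2, 9, 16, 23; the last is February 23.
At the standard offset (UTC−10:00), 09:00 UTC − 10h = 23:00 Lumax Zone standard time (rolling into the previous day, 16 March 2025).
The standard-time date in Lumax Zone, 16 March 2025, is outside the daylight-saving period (24 November 2024 – 23 February 2025), so Lumax Zone is on standard time, UTC−10:00.
09:00 UTC − 10h = 23:00 local (rolling into the previous day, 16 March 2025).

23:00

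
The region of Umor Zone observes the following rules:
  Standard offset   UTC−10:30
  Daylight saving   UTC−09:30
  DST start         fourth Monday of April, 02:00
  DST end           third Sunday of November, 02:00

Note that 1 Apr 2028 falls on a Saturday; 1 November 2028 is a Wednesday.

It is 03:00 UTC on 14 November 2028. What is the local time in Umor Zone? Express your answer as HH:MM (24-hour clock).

17:30

1 April 2028 is a Saturday, so the first Monday is April 3 and the fourth is April 24.
1 November 2028 is a Wednesday, so the first Sunday is November 5 and the third is November 19.
At the standard offset (UTC−10:30), 03:00 UTC − 10h30m = 16:30 Umor Zone standard time (rolling into the previous day, 13 November 2028).
Daylight saving runs 24 April – 19 November; the standard-time date in Umor Zone, 13 November 2028, is inside that window, so Umor Zone is at UTC−09:30.
03:00 UTC − 9h30m = 17:30 local (rolling into the previous day, 13 November 2028).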